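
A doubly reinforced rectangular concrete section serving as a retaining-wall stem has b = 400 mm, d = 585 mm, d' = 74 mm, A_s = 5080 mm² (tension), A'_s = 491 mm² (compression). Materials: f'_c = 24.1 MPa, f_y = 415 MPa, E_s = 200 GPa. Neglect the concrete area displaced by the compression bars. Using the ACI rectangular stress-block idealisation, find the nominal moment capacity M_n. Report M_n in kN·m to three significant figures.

M_n ≈ 997 kN·m

Assume both tension and compression steel yield.
Net tension couple steel: A_s − A'_s = 4589 mm².
a = (A_s − A'_s) f_y / (0.85 f'_c b) = 1904435/(0.85 × 24.1 × 400) = 232.42 mm.
c = a/β₁ = 232.42/0.85 = 273.44 mm; ε'_s = 0.003(c − d')/c = 0.0022 ≥ f_y/E_s = 0.0021, so compression steel does yield.
M_n = (A_s − A'_s) f_y (d − a/2) + A'_s f_y (d − d') = [1904435 × (585 − 116.21) + 203765 × (585 − 74)] × 10⁻⁶ = 892.78 + 104.12 = 996.90 kN·m.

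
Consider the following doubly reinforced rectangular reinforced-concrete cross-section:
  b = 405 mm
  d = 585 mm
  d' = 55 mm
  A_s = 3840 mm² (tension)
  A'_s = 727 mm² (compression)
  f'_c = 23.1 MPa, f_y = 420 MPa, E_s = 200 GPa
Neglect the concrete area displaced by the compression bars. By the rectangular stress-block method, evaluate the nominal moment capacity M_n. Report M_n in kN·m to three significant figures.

M_n ≈ 819 kN·m

Assume both tension and compression steel yield.
Net tension couple steel: A_s − A'_s = 3113 mm².
a = (A_s − A'_s) f_y / (0.85 f'_c b) = 1307460/(0.85 × 23.1 × 405) = 164.42 mm.
c = a/β₁ = 164.42/0.85 = 193.44 mm; ε'_s = 0.003(c − d')/c = 0.0021 ≥ f_y/E_s = 0.0021, so compression steel does yield.
M_n = (A_s − A'_s) f_y (d − a/2) + A'_s f_y (d − d') = [1307460 × (585 − 82.21) + 305340 × (585 − 55)] × 10⁻⁶ = 657.38 + 161.83 = 819.21 kN·m.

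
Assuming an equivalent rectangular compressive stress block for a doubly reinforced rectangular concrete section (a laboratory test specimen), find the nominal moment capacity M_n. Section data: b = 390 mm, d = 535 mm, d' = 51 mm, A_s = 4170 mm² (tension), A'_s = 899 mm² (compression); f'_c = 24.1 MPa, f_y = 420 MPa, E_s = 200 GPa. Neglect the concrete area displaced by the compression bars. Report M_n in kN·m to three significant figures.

M_n ≈ 800 kN·m

Assume both tension and compression steel yield.
Net tension couple steel: A_s − A'_s = 3271 mm².
a = (A_s − A'_s) f_y / (0.85 f'_c b) = 1373820/(0.85 × 24.1 × 390) = 171.96 mm.
c = a/β₁ = 171.96/0.85 = 202.31 mm; ε'_s = 0.003(c − d')/c = 0.0022 ≥ f_y/E_s = 0.0021, so compression steel does yield.
M_n = (A_s − A'_s) f_y (d − a/2) + A'_s f_y (d − d') = [1373820 × (535 − 85.98) + 377580 × (535 − 51)] × 10⁻⁶ = 616.87 + 182.75 = 799.62 kN·m.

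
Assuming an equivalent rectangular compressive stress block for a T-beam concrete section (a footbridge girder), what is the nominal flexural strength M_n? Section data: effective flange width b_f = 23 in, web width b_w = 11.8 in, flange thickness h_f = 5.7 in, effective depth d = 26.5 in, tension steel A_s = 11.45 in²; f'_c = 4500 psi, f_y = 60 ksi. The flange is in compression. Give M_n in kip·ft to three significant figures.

M_n ≈ 1280 kip·ft

Tension: T = A_s f_y = 11.45 × 60 = 687 kips.
Try a within the flange: a = T/(0.85 f'_c b_f) = 687/(0.85 × 4.5 × 23) = 7.809 in.
a = 7.809 > h_f = 5.7 in: the block extends into the web. Split into flange-overhang and web parts.
C_f = 0.85 f'_c (b_f − b_w) h_f = 0.85 × 4.5 × (23 − 11.8) × 5.7 = 244.2 kips.
Remaining web compression depth: a_w = (T − C_f)/(0.85 f'_c b_w) = (687 − 244.2)/(0.85 × 4.5 × 11.8) = 9.811 in.
M_n = C_f(d − h_f/2) + (T − C_f)(d − a_w/2) = 244.2 × (26.5 − 2.85) + 442.8 × (26.5 − 4.9055) = 5775.3 + 9562.0 = 15337.3 kip·in.
M_n = 15337.3/12 = 1278.11 kip·ft.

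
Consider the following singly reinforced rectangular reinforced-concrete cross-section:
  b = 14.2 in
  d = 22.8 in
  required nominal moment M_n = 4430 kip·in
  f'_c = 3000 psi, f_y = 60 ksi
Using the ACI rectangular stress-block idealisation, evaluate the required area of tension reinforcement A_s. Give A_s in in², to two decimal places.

From M_n = 0.85 f'_c a b (d − a/2):
a = d − √(d² − 2M_n/(0.85 f'_c b)) = 22.8 − √(22.8² − 2 × 4430/(0.85 × 3 × 14.2)) = 6.212 in.
A_s = 0.85 f'_c a b / f_y = 0.85 × 3 × 6.212 × 14.2 / 60 = 3.749 in².

A_s ≈ 3.75 in²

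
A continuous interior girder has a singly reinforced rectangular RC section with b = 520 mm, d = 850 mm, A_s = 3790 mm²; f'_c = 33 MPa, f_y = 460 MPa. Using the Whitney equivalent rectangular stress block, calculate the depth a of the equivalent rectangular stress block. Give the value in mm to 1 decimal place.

a ≈ 119.5 mm

T = A_s f_y = 3790 × 460 = 1743400 N = 1743.4 kN.
Setting C = 0.85 f'_c a b equal to T: a = 1743400/(0.85 × 33 × 520) = 119.5 mm.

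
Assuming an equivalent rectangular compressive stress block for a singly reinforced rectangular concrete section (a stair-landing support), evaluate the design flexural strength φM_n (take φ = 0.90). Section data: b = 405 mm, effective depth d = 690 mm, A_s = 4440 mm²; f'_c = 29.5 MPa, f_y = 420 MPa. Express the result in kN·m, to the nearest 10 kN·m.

φM_n ≈ 1000 kN·m

T = A_s f_y = 4440 × 420 = 1864800 N = 1864.8 kN.
From C = T: a = T/(0.85 f'_c b) = 1864800/(0.85 × 29.5 × 405) = 183.63 mm.
M_n = T(d − a/2) = 1864.8 kN × (690 − 91.815) mm = 1115.50 kN·m.
φM_n = 0.90 × 1115.50 = 1003.95 kN·m.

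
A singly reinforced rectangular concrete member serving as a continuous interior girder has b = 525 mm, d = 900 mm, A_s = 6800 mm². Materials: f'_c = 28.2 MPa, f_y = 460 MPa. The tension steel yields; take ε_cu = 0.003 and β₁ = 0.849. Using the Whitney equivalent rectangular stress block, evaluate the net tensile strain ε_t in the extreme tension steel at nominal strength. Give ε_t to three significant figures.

a = A_s f_y/(0.85 f'_c b) = 248.56 mm.
β₁ = 0.849, so c = a/β₁ = 248.56/0.849 = 292.77 mm.
From the linear strain diagram with ε_cu = 0.003: ε_t = 0.003 (d − c)/c = 0.003 × (900 − 292.77)/292.77 = 0.00622.
Since ε_t ≥ 0.005, the section is tension-controlled.

ε_t ≈ 0.00622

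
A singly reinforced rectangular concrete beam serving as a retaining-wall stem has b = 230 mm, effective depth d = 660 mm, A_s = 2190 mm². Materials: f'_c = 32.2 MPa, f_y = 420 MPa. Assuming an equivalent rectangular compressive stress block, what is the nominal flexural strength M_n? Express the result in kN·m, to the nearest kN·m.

T = A_s f_y = 2190 × 420 = 919800 N = 919.8 kN.
From C = T: a = T/(0.85 f'_c b) = 919800/(0.85 × 32.2 × 230) = 146.11 mm.
M_n = T(d − a/2) = 919.8 kN × (660 − 73.055) mm = 539.87 kN·m.

M_n ≈ 540 kN·m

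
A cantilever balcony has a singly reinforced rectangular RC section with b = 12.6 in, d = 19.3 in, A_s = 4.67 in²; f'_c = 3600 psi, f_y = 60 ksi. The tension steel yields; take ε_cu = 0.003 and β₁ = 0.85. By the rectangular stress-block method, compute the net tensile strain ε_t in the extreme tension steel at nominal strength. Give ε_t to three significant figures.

ε_t ≈ 0.00377

a = A_s f_y/(0.85 f'_c b) = 7.267 in.
β₁ = 0.85, so c = a/β₁ = 7.267/0.85 = 8.549 in.
From the linear strain diagram with ε_cu = 0.003: ε_t = 0.003 (d − c)/c = 0.003 × (19.3 − 8.549)/8.549 = 0.00377.
ε_t < 0.004 — the section is over-reinforced for flexure under ACI limits.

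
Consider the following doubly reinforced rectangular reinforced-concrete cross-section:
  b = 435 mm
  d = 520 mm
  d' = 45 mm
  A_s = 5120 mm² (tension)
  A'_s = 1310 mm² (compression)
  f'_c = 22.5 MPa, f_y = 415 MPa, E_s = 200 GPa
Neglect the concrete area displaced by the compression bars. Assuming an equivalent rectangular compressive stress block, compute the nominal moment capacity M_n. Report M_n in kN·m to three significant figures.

Assume both tension and compression steel yield.
Net tension couple steel: A_s − A'_s = 3810 mm².
a = (A_s − A'_s) f_y / (0.85 f'_c b) = 1581150/(0.85 × 22.5 × 435) = 190.06 mm.
c = a/β₁ = 190.06/0.85 = 223.60 mm; ε'_s = 0.003(c − d')/c = 0.0024 ≥ f_y/E_s = 0.0021, so compression steel does yield.
M_n = (A_s − A'_s) f_y (d − a/2) + A'_s f_y (d − d') = [1581150 × (520 − 95.03) + 543650 × (520 − 45)] × 10⁻⁶ = 671.94 + 258.23 = 930.17 kN·m.

M_n ≈ 930 kN·m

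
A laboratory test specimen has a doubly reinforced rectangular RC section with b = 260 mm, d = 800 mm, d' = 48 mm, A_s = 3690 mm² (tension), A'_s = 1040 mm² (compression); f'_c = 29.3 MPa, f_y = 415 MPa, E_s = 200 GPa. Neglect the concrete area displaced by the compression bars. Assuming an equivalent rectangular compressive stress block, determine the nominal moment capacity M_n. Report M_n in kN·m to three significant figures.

M_n ≈ 1110 kN·m

Assume both tension and compression steel yield.
Net tension couple steel: A_s − A'_s = 2650 mm².
a = (A_s − A'_s) f_y / (0.85 f'_c b) = 1099750/(0.85 × 29.3 × 260) = 169.84 mm.
c = a/β₁ = 169.84/0.841 = 201.95 mm; ε'_s = 0.003(c − d')/c = 0.0023 ≥ f_y/E_s = 0.0021, so compression steel does yield.
M_n = (A_s − A'_s) f_y (d − a/2) + A'_s f_y (d − d') = [1099750 × (800 − 84.92) + 431600 × (800 − 48)] × 10⁻⁶ = 786.41 + 324.56 = 1110.97 kN·m.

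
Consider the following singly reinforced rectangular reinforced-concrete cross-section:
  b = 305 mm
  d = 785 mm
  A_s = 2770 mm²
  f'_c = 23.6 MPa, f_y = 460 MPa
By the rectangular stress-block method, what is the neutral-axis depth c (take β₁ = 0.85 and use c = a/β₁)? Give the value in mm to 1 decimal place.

c ≈ 245.0 mm

T = A_s f_y = 2770 × 460 = 1274200 N = 1274.2 kN.
Setting C = 0.85 f'_c a b equal to T: a = 1274200/(0.85 × 23.6 × 305) = 208.260 mm.
With β₁ = 0.85, c = a/β₁ = 208.260/0.85 = 245.0 mm.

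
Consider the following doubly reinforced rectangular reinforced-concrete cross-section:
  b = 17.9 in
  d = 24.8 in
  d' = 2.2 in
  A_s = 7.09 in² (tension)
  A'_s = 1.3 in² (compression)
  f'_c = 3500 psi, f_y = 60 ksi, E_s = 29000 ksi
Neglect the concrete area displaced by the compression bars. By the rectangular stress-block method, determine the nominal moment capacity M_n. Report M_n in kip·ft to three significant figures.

M_n ≈ 770 kip·ft

Assume both steels yield.
a = (A_s − A'_s) f_y/(0.85 f'_c b) = (7.09 − 1.3) × 60/(0.85 × 3.5 × 17.9) = 6.524 in.
c = a/β₁ = 6.524/0.85 = 7.675 in; ε'_s = 0.003(c − d')/c = 0.0021 ≥ ε_y = 0.0021, so the compression steel yields.
M_n = (A_s − A'_s) f_y (d − a/2) + A'_s f_y (d − d') = 347.4 × (24.8 − 3.262) + 78 × (24.8 − 2.2) = 7482.3 + 1762.8 = 9245.1 kip·in = 9245.1/12 = 770.43 kip·ft.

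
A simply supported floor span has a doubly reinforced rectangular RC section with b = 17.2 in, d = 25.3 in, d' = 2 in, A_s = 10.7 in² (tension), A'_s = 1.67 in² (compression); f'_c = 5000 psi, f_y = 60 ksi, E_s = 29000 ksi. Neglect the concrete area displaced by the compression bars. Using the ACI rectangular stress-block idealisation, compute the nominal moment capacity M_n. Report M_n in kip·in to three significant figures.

Assume both steels yield.
a = (A_s − A'_s) f_y/(0.85 f'_c b) = (10.7 − 1.67) × 60/(0.85 × 5 × 17.2) = 7.412 in.
c = a/β₁ = 7.412/0.8 = 9.265 in; ε'_s = 0.003(c − d')/c = 0.0024 ≥ ε_y = 0.0021, so the compression steel yields.
M_n = (A_s − A'_s) f_y (d − a/2) + A'_s f_y (d − d') = 541.8 × (25.3 − 3.706) + 100.2 × (25.3 − 2) = 11699.6 + 2334.7 = 14034.3 kip·in.

M_n ≈ 14000 kip·in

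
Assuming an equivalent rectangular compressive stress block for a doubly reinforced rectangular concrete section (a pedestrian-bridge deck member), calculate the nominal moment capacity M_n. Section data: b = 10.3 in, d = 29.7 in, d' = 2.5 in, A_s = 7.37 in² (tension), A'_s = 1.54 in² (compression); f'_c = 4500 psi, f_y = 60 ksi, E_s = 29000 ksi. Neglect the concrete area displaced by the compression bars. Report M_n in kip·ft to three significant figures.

M_n ≈ 946 kip·ft

Assume both steels yield.
a = (A_s − A'_s) f_y/(0.85 f'_c b) = (7.37 − 1.54) × 60/(0.85 × 4.5 × 10.3) = 8.879 in.
c = a/β₁ = 8.879/0.825 = 10.762 in; ε'_s = 0.003(c − d')/c = 0.0023 ≥ ε_y = 0.0021, so the compression steel yields.
M_n = (A_s − A'_s) f_y (d − a/2) + A'_s f_y (d − d') = 349.8 × (29.7 − 4.4395) + 92.4 × (29.7 − 2.5) = 8836.1 + 2513.3 = 11349.4 kip·in = 11349.4/12 = 945.78 kip·ft.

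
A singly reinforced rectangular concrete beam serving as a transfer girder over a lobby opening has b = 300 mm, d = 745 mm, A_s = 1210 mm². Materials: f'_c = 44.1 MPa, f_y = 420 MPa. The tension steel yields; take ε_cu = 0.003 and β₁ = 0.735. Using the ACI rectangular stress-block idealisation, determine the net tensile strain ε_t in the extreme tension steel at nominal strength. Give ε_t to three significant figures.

ε_t ≈ 0.0334

a = A_s f_y/(0.85 f'_c b) = 45.19 mm.
β₁ = 0.735, so c = a/β₁ = 45.19/0.735 = 61.48 mm.
From the linear strain diagram with ε_cu = 0.003: ε_t = 0.003 (d − c)/c = 0.003 × (745 − 61.48)/61.48 = 0.0334.
Since ε_t ≥ 0.005, the section is tension-controlled.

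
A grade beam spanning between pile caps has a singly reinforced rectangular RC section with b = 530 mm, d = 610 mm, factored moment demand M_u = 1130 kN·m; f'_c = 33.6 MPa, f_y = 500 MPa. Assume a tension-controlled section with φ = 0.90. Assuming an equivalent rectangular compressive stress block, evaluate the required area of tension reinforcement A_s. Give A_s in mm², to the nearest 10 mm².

M_n = M_u/φ = 1130/0.90 = 1255.56 kN·m.
With M_n = 0.85 f'_c a b (d − a/2), solve the quadratic for a:
a = d − √(d² − 2M_n/(0.85 f'_c b)) = 610 − √(610² − 2 × 1255.56×10⁶/(0.85 × 33.6 × 530)) = 155.90 mm.
A_s = 0.85 f'_c a b / f_y = 0.85 × 33.6 × 155.90 × 530 / 500 = 4719.7 mm².

A_s ≈ 4720 mm²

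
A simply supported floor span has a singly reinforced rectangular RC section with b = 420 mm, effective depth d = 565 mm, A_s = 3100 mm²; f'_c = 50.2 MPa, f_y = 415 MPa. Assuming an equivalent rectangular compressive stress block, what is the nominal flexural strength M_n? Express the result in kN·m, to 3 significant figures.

T = A_s f_y = 3100 × 415 = 1286500 N = 1286.5 kN.
From C = T: a = T/(0.85 f'_c b) = 1286500/(0.85 × 50.2 × 420) = 71.79 mm.
M_n = T(d − a/2) = 1286.5 kN × (565 − 35.895) mm = 680.69 kN·m.

M_n ≈ 681 kN·m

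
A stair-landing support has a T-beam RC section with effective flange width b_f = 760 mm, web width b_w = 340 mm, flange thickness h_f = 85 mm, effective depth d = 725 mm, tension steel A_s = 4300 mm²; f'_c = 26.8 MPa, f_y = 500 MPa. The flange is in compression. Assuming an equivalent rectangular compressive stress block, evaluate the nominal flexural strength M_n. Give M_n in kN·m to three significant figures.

Tension: T = A_s f_y = 4300 × 500 = 2150000 N.
Try a within the flange: a = T/(0.85 f'_c b_f) = 2150000/(0.85 × 26.8 × 760) = 124.19 mm.
a = 124.19 > h_f = 85 mm: the block extends into the web. Split into flange-overhang and web parts.
C_f = 0.85 f'_c (b_f − b_w) h_f = 0.85 × 26.8 × (760 − 340) × 85 = 813246 N.
Remaining web compression depth: a_w = (T − C_f)/(0.85 f'_c b_w) = (2150000 − 813246)/(0.85 × 26.8 × 340) = 172.59 mm.
M_n = C_f(d − h_f/2) + (T − C_f)(d − a_w/2) = 813246 × (725 − 42.5) + 1336754 × (725 − 86.295) = 555.04 + 853.79 = 1408.83 × 10⁶ N·mm.
M_n = 1408.83 kN·m.

M_n ≈ 1410 kN·m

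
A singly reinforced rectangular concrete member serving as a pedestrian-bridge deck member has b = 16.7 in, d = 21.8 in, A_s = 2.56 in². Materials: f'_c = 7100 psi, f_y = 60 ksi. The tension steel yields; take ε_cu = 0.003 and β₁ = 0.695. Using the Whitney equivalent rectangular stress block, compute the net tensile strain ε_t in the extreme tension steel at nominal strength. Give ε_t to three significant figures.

ε_t ≈ 0.0268

a = A_s f_y/(0.85 f'_c b) = 1.524 in.
β₁ = 0.695, so c = a/β₁ = 1.524/0.695 = 2.193 in.
From the linear strain diagram with ε_cu = 0.003: ε_t = 0.003 (d − c)/c = 0.003 × (21.8 − 2.193)/2.193 = 0.0268.
Since ε_t ≥ 0.005, the section is tension-controlled.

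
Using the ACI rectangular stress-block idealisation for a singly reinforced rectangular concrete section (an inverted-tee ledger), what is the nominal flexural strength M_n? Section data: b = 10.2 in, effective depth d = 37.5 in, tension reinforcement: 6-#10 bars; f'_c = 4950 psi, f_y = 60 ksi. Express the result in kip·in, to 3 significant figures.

A_s = 6 × 1.27 = 7.62 in².
T = A_s f_y = 7.62 × 60 = 457.2 kips.
a = T/(0.85 f'_c b) = 457.2/(0.85 × 4.95 × 10.2) = 10.653 in.
M_n = T(d − a/2) = 457.2 × (37.5 − 5.3265) = 14709.7 kip·in.

M_n ≈ 14700 kip·in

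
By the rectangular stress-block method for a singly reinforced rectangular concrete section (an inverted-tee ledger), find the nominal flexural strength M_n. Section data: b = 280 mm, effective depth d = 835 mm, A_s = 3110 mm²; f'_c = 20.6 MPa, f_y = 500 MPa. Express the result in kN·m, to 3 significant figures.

T = A_s f_y = 3110 × 500 = 1555000 N = 1555 kN.
From C = T: a = T/(0.85 f'_c b) = 1555000/(0.85 × 20.6 × 280) = 317.17 mm.
M_n = T(d − a/2) = 1555 kN × (835 − 158.585) mm = 1051.83 kN·m.

M_n ≈ 1050 kN·m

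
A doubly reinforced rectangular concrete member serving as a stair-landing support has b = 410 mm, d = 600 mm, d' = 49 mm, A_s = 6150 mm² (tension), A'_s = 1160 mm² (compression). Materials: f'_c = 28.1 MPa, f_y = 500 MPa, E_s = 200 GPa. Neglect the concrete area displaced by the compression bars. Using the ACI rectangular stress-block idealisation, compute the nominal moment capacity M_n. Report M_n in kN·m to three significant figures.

Assume both tension and compression steel yield.
Net tension couple steel: A_s − A'_s = 4990 mm².
a = (A_s − A'_s) f_y / (0.85 f'_c b) = 2495000/(0.85 × 28.1 × 410) = 254.78 mm.
c = a/β₁ = 254.78/0.849 = 300.09 mm; ε'_s = 0.003(c − d')/c = 0.0025 ≥ f_y/E_s = 0.0025, so compression steel does yield.
M_n = (A_s − A'_s) f_y (d − a/2) + A'_s f_y (d − d') = [2495000 × (600 − 127.39) + 580000 × (600 − 49)] × 10⁻⁶ = 1179.16 + 319.58 = 1498.74 kN·m.

M_n ≈ 1500 kN·m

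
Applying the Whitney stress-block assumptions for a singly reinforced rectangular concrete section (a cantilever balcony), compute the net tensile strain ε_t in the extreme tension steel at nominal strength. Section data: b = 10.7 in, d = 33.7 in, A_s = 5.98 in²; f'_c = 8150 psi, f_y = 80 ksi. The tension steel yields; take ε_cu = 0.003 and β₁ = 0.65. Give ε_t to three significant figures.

ε_t ≈ 0.00718

a = A_s f_y/(0.85 f'_c b) = 6.454 in.
β₁ = 0.65, so c = a/β₁ = 6.454/0.65 = 9.929 in.
From the linear strain diagram with ε_cu = 0.003: ε_t = 0.003 (d − c)/c = 0.003 × (33.7 − 9.929)/9.929 = 0.00718.
Since ε_t ≥ 0.005, the section is tension-controlled.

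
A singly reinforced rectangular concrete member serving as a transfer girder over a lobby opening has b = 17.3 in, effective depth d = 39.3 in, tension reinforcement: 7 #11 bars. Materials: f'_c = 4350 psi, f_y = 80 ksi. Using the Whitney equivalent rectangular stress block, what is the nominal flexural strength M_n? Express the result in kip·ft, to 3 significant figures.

A_s = 7 × 1.56 = 10.92 in².
T = A_s f_y = 10.92 × 80 = 873.6 kips.
a = T/(0.85 f'_c b) = 873.6/(0.85 × 4.35 × 17.3) = 13.657 in.
M_n = T(d − a/2) = 873.6 × (39.3 − 6.8285) = 28367.1 kip·in = 28367.1/12 = 2363.93 kip·ft.

M_n ≈ 2360 kip·ft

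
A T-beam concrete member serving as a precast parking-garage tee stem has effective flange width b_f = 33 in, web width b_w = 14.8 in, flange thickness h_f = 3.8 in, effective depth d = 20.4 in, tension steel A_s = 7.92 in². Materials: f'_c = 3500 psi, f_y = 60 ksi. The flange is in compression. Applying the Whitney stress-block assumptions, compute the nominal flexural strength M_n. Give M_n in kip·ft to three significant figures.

Tension: T = A_s f_y = 7.92 × 60 = 475.2 kips.
Try a within the flange: a = T/(0.85 f'_c b_f) = 475.2/(0.85 × 3.5 × 33) = 4.840 in.
a = 4.840 > h_f = 3.8 in: the block extends into the web. Split into flange-overhang and web parts.
C_f = 0.85 f'_c (b_f − b_w) h_f = 0.85 × 3.5 × (33 − 14.8) × 3.8 = 205.8 kips.
Remaining web compression depth: a_w = (T − C_f)/(0.85 f'_c b_w) = (475.2 − 205.8)/(0.85 × 3.5 × 14.8) = 6.119 in.
M_n = C_f(d − h_f/2) + (T − C_f)(d − a_w/2) = 205.8 × (20.4 − 1.9) + 269.4 × (20.4 − 3.0595) = 3807.3 + 4671.5 = 8478.8 kip·in.
M_n = 8478.8/12 = 706.57 kip·ft.

M_n ≈ 707 kip·ft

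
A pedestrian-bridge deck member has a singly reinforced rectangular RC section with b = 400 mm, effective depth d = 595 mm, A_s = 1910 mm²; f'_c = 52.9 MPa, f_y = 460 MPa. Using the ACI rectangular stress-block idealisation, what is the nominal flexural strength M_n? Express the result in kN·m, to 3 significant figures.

M_n ≈ 501 kN·m

T = A_s f_y = 1910 × 460 = 878600 N = 878.6 kN.
From C = T: a = T/(0.85 f'_c b) = 878600/(0.85 × 52.9 × 400) = 48.85 mm.
M_n = T(d − a/2) = 878.6 kN × (595 − 24.425) mm = 501.31 kN·m.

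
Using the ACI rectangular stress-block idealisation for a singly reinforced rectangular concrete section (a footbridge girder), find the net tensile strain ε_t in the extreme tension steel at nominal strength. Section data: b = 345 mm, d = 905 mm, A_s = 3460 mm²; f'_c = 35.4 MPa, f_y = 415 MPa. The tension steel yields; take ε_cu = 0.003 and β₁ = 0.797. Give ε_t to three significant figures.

a = A_s f_y/(0.85 f'_c b) = 138.32 mm.
β₁ = 0.797, so c = a/β₁ = 138.32/0.797 = 173.55 mm.
From the linear strain diagram with ε_cu = 0.003: ε_t = 0.003 (d − c)/c = 0.003 × (905 − 173.55)/173.55 = 0.0126.
Since ε_t ≥ 0.005, the section is tension-controlled.

ε_t ≈ 0.0126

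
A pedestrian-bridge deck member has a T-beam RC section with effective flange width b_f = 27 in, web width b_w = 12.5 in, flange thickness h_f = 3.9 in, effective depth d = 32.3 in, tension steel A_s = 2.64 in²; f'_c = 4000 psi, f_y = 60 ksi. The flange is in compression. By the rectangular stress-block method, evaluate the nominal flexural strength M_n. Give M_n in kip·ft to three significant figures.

M_n ≈ 415 kip·ft

Tension: T = A_s f_y = 2.64 × 60 = 158.4 kips.
Try a within the flange: a = T/(0.85 f'_c b_f) = 158.4/(0.85 × 4 × 27) = 1.725 in.
Since a = 1.725 ≤ h_f = 3.9 in, the stress block lies entirely in the flange; analyse as a rectangular beam of width b_f.
M_n = T(d − a/2) = 158.4 × (32.3 − 0.8625) = 4979.7 kip·in.
M_n = 4979.7/12 = 414.98 kip·ft.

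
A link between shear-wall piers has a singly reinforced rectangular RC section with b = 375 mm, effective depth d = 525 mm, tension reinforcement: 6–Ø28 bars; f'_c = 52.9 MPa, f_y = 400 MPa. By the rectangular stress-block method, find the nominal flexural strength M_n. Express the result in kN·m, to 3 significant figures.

A_s = 6 × 616 = 3696 mm².
T = A_s f_y = 3696 × 400 = 1478400 N = 1478.4 kN.
From C = T: a = T/(0.85 f'_c b) = 1478400/(0.85 × 52.9 × 375) = 87.68 mm.
M_n = T(d − a/2) = 1478.4 kN × (525 − 43.84) mm = 711.35 kN·m.

M_n ≈ 711 kN·m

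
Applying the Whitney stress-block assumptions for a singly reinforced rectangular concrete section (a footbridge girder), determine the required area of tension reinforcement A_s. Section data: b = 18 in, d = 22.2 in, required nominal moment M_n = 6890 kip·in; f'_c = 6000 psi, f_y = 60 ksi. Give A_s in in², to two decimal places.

From M_n = 0.85 f'_c a b (d − a/2):
a = d − √(d² − 2M_n/(0.85 f'_c b)) = 22.2 − √(22.2² − 2 × 6890/(0.85 × 6 × 18)) = 3.687 in.
A_s = 0.85 f'_c a b / f_y = 0.85 × 6 × 3.687 × 18 / 60 = 5.641 in².

A_s ≈ 5.64 in²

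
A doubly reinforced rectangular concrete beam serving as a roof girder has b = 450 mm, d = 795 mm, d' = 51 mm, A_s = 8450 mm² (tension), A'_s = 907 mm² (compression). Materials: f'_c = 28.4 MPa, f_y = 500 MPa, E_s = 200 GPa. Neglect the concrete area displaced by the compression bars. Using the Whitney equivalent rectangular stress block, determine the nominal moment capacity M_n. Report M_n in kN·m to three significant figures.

Assume both tension and compression steel yield.
Net tension couple steel: A_s − A'_s = 7543 mm².
a = (A_s − A'_s) f_y / (0.85 f'_c b) = 3771500/(0.85 × 28.4 × 450) = 347.19 mm.
c = a/β₁ = 347.19/0.847 = 409.91 mm; ε'_s = 0.003(c − d')/c = 0.0026 ≥ f_y/E_s = 0.0025, so compression steel does yield.
M_n = (A_s − A'_s) f_y (d − a/2) + A'_s f_y (d − d') = [3771500 × (795 − 173.595) + 453500 × (795 − 51)] × 10⁻⁶ = 2343.63 + 337.40 = 2681.03 kN·m.

M_n ≈ 2680 kN·m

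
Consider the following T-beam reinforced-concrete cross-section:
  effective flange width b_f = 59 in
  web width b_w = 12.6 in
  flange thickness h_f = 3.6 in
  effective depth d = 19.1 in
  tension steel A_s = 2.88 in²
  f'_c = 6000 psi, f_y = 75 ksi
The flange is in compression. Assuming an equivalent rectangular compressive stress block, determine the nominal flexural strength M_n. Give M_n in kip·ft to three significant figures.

Tension: T = A_s f_y = 2.88 × 75 = 216 kips.
Try a within the flange: a = T/(0.85 f'_c b_f) = 216/(0.85 × 6 × 59) = 0.718 in.
Since a = 0.718 ≤ h_f = 3.6 in, the stress block lies entirely in the flange; analyse as a rectangular beam of width b_f.
M_n = T(d − a/2) = 216 × (19.1 − 0.359) = 4048.1 kip·in.
M_n = 4048.1/12 = 337.34 kip·ft.

M_n ≈ 337 kip·ft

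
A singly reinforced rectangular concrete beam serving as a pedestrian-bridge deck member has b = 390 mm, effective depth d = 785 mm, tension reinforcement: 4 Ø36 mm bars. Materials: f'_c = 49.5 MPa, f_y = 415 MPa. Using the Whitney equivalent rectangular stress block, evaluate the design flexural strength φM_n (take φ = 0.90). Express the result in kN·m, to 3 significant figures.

A_s = 4 × 1018 = 4072 mm².
T = A_s f_y = 4072 × 415 = 1689880 N = 1689.88 kN.
From C = T: a = T/(0.85 f'_c b) = 1689880/(0.85 × 49.5 × 390) = 102.98 mm.
M_n = T(d − a/2) = 1689.88 kN × (785 − 51.49) mm = 1239.54 kN·m.
φM_n = 0.90 × 1239.54 = 1115.59 kN·m.

φM_n ≈ 1120 kN·m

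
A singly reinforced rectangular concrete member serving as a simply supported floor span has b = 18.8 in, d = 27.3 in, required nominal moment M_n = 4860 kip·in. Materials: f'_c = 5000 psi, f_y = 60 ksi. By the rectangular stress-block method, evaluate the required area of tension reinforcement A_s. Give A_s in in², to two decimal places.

A_s ≈ 3.10 in²

From M_n = 0.85 f'_c a b (d − a/2):
a = d − √(d² − 2M_n/(0.85 f'_c b)) = 27.3 − √(27.3² − 2 × 4860/(0.85 × 5 × 18.8)) = 2.327 in.
A_s = 0.85 f'_c a b / f_y = 0.85 × 5 × 2.327 × 18.8 / 60 = 3.099 in².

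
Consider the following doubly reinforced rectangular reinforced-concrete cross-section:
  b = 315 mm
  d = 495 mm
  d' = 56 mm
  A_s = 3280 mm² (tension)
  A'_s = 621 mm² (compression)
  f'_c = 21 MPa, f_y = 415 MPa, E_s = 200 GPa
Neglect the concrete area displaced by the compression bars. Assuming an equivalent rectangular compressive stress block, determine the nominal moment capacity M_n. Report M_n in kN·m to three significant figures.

Assume both tension and compression steel yield.
Net tension couple steel: A_s − A'_s = 2659 mm².
a = (A_s − A'_s) f_y / (0.85 f'_c b) = 1103485/(0.85 × 21 × 315) = 196.25 mm.
c = a/β₁ = 196.25/0.85 = 230.88 mm; ε'_s = 0.003(c − d')/c = 0.0023 ≥ f_y/E_s = 0.0021, so compression steel does yield.
M_n = (A_s − A'_s) f_y (d − a/2) + A'_s f_y (d − d') = [1103485 × (495 − 98.125) + 257715 × (495 − 56)] × 10⁻⁶ = 437.95 + 113.14 = 551.09 kN·m.

M_n ≈ 551 kN·m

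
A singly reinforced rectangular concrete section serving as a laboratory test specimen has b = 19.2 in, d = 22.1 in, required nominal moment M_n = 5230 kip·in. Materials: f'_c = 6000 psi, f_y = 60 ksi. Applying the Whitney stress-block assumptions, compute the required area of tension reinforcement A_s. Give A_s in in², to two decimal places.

A_s ≈ 4.19 in²

From M_n = 0.85 f'_c a b (d − a/2):
a = d − √(d² − 2M_n/(0.85 f'_c b)) = 22.1 − √(22.1² − 2 × 5230/(0.85 × 6 × 19.2)) = 2.566 in.
A_s = 0.85 f'_c a b / f_y = 0.85 × 6 × 2.566 × 19.2 / 60 = 4.188 in².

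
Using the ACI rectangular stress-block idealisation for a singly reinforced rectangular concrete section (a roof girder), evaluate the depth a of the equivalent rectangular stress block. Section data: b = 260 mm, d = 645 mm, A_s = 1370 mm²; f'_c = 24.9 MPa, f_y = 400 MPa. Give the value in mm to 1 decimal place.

T = A_s f_y = 1370 × 400 = 548000 N = 548 kN.
Setting C = 0.85 f'_c a b equal to T: a = 548000/(0.85 × 24.9 × 260) = 99.6 mm.

a ≈ 99.6 mm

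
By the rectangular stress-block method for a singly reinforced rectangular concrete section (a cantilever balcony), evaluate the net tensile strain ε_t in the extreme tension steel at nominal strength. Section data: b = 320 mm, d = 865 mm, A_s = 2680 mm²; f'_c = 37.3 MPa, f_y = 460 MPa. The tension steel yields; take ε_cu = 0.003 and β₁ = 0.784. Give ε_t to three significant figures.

ε_t ≈ 0.0137

a = A_s f_y/(0.85 f'_c b) = 121.51 mm.
β₁ = 0.784, so c = a/β₁ = 121.51/0.784 = 154.99 mm.
From the linear strain diagram with ε_cu = 0.003: ε_t = 0.003 (d − c)/c = 0.003 × (865 − 154.99)/154.99 = 0.0137.
Since ε_t ≥ 0.005, the section is tension-controlled.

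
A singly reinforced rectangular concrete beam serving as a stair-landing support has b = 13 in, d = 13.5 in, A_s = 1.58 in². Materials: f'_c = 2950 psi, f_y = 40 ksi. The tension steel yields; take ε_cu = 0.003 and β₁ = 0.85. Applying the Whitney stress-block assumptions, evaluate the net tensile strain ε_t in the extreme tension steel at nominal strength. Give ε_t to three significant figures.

ε_t ≈ 0.0148

a = A_s f_y/(0.85 f'_c b) = 1.939 in.
β₁ = 0.85, so c = a/β₁ = 1.939/0.85 = 2.281 in.
From the linear strain diagram with ε_cu = 0.003: ε_t = 0.003 (d − c)/c = 0.003 × (13.5 − 2.281)/2.281 = 0.0148.
Since ε_t ≥ 0.005, the section is tension-controlled.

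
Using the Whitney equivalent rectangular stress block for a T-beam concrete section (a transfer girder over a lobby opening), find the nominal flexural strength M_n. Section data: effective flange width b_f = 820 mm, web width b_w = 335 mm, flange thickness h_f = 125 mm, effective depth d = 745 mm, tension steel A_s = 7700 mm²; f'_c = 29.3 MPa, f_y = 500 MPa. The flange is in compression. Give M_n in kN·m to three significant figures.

M_n ≈ 2450 kN·m

Tension: T = A_s f_y = 7700 × 500 = 3850000 N.
Try a within the flange: a = T/(0.85 f'_c b_f) = 3850000/(0.85 × 29.3 × 820) = 188.52 mm.
a = 188.52 > h_f = 125 mm: the block extends into the web. Split into flange-overhang and web parts.
C_f = 0.85 f'_c (b_f − b_w) h_f = 0.85 × 29.3 × (820 − 335) × 125 = 1509866 N.
Remaining web compression depth: a_w = (T − C_f)/(0.85 f'_c b_w) = (3850000 − 1509866)/(0.85 × 29.3 × 335) = 280.48 mm.
M_n = C_f(d − h_f/2) + (T − C_f)(d − a_w/2) = 1509866 × (745 − 62.5) + 2340134 × (745 − 140.24) = 1030.48 + 1415.22 = 2445.70 × 10⁶ N·mm.
M_n = 2445.70 kN·m.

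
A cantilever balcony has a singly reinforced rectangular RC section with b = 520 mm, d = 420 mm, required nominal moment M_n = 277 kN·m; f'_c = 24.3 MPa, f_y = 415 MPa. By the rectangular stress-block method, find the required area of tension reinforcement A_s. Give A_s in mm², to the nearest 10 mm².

With M_n = 0.85 f'_c a b (d − a/2), solve the quadratic for a:
a = d − √(d² − 2M_n/(0.85 f'_c b)) = 420 − √(420² − 2 × 277×10⁶/(0.85 × 24.3 × 520)) = 66.70 mm.
A_s = 0.85 f'_c a b / f_y = 0.85 × 24.3 × 66.70 × 520 / 415 = 1726.3 mm².

A_s ≈ 1730 mm²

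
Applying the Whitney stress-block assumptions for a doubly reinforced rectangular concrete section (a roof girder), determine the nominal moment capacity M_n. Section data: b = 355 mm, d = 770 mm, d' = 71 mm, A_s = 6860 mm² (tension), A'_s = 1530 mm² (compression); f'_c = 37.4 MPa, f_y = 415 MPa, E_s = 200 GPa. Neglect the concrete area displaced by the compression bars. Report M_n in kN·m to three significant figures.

M_n ≈ 1930 kN·m

Assume both tension and compression steel yield.
Net tension couple steel: A_s − A'_s = 5330 mm².
a = (A_s − A'_s) f_y / (0.85 f'_c b) = 2211950/(0.85 × 37.4 × 355) = 196.00 mm.
c = a/β₁ = 196.00/0.783 = 250.32 mm; ε'_s = 0.003(c − d')/c = 0.0021 ≥ f_y/E_s = 0.0021, so compression steel does yield.
M_n = (A_s − A'_s) f_y (d − a/2) + A'_s f_y (d − d') = [2211950 × (770 − 98) + 634950 × (770 − 71)] × 10⁻⁶ = 1486.43 + 443.83 = 1930.26 kN·m.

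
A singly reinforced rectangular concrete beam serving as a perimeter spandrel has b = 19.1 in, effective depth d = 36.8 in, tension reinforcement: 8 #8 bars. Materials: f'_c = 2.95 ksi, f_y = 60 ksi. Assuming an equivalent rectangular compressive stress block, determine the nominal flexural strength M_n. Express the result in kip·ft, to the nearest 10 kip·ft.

A_s = 8 × 0.79 = 6.32 in².
T = A_s f_y = 6.32 × 60 = 379.2 kips.
a = T/(0.85 f'_c b) = 379.2/(0.85 × 2.95 × 19.1) = 7.918 in.
M_n = T(d − a/2) = 379.2 × (36.8 − 3.959) = 12453.3 kip·in = 12453.3/12 = 1037.78 kip·ft.

M_n ≈ 1040 kip·ft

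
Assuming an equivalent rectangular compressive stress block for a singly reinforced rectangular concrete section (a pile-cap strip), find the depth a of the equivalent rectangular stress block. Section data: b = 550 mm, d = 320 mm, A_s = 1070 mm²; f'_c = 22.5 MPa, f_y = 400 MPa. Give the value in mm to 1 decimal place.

a ≈ 40.7 mm

T = A_s f_y = 1070 × 400 = 428000 N = 428 kN.
Setting C = 0.85 f'_c a b equal to T: a = 428000/(0.85 × 22.5 × 550) = 40.7 mm.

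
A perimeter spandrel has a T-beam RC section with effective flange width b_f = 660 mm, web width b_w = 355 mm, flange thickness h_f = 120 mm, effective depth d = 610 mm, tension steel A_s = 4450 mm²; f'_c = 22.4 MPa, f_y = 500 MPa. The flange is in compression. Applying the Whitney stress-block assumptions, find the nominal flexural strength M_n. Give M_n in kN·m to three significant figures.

M_n ≈ 1140 kN·m

Tension: T = A_s f_y = 4450 × 500 = 2225000 N.
Try a within the flange: a = T/(0.85 f'_c b_f) = 2225000/(0.85 × 22.4 × 660) = 177.06 mm.
a = 177.06 > h_f = 120 mm: the block extends into the web. Split into flange-overhang and web parts.
C_f = 0.85 f'_c (b_f − b_w) h_f = 0.85 × 22.4 × (660 − 355) × 120 = 696864 N.
Remaining web compression depth: a_w = (T − C_f)/(0.85 f'_c b_w) = (2225000 − 696864)/(0.85 × 22.4 × 355) = 226.08 mm.
M_n = C_f(d − h_f/2) + (T − C_f)(d − a_w/2) = 696864 × (610 − 60) + 1528136 × (610 − 113.04) = 383.28 + 759.42 = 1142.70 × 10⁶ N·mm.
M_n = 1142.70 kN·m.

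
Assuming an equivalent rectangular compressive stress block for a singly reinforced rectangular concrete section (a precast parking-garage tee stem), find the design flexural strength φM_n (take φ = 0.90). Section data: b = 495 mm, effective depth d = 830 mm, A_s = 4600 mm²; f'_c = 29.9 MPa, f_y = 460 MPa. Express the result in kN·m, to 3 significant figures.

φM_n ≈ 1420 kN·m

T = A_s f_y = 4600 × 460 = 2116000 N = 2116 kN.
From C = T: a = T/(0.85 f'_c b) = 2116000/(0.85 × 29.9 × 495) = 168.20 mm.
M_n = T(d − a/2) = 2116 kN × (830 − 84.1) mm = 1578.32 kN·m.
φM_n = 0.90 × 1578.32 = 1420.49 kN·m.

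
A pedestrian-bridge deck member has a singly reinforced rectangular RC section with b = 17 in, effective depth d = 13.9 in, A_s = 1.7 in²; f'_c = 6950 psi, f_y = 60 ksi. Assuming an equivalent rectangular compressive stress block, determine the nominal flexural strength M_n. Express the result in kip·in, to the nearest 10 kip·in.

T = A_s f_y = 1.7 × 60 = 102 kips.
a = T/(0.85 f'_c b) = 102/(0.85 × 6.95 × 17) = 1.016 in.
M_n = T(d − a/2) = 102 × (13.9 − 0.508) = 1366.0 kip·in.

M_n ≈ 1370 kip·in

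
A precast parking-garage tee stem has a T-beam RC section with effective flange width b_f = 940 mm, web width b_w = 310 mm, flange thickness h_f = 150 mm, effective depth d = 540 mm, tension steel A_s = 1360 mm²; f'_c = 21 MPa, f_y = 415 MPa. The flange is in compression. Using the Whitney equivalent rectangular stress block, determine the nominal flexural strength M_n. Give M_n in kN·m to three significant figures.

Tension: T = A_s f_y = 1360 × 415 = 564400 N.
Try a within the flange: a = T/(0.85 f'_c b_f) = 564400/(0.85 × 21 × 940) = 33.64 mm.
Since a = 33.64 ≤ h_f = 150 mm, the stress block lies entirely in the flange; analyse as a rectangular beam of width b_f.
M_n = T(d − a/2) = 564400 × (540 − 16.82) = 295.28 × 10⁶ N·mm.
M_n = 295.28 kN·m.

M_n ≈ 295 kN·m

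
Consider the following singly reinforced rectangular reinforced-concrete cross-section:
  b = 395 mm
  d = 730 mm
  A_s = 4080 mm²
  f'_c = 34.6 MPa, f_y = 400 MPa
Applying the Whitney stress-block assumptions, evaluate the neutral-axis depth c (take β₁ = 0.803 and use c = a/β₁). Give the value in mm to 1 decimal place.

c ≈ 174.9 mm

T = A_s f_y = 4080 × 400 = 1632000 N = 1632 kN.
Setting C = 0.85 f'_c a b equal to T: a = 1632000/(0.85 × 34.6 × 395) = 140.484 mm.
With β₁ = 0.803, c = a/β₁ = 140.484/0.803 = 174.9 mm.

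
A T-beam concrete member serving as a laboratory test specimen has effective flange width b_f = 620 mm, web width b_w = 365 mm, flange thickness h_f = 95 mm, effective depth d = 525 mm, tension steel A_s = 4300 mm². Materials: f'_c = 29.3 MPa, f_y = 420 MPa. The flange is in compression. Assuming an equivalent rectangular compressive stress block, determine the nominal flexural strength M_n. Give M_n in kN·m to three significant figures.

Tension: T = A_s f_y = 4300 × 420 = 1806000 N.
Try a within the flange: a = T/(0.85 f'_c b_f) = 1806000/(0.85 × 29.3 × 620) = 116.96 mm.
a = 116.96 > h_f = 95 mm: the block extends into the web. Split into flange-overhang and web parts.
C_f = 0.85 f'_c (b_f − b_w) h_f = 0.85 × 29.3 × (620 − 365) × 95 = 603324 N.
Remaining web compression depth: a_w = (T − C_f)/(0.85 f'_c b_w) = (1806000 − 603324)/(0.85 × 29.3 × 365) = 132.30 mm.
M_n = C_f(d − h_f/2) + (T − C_f)(d − a_w/2) = 603324 × (525 − 47.5) + 1202676 × (525 − 66.15) = 288.09 + 551.85 = 839.94 × 10⁶ N·mm.
M_n = 839.94 kN·m.

M_n ≈ 840 kN·m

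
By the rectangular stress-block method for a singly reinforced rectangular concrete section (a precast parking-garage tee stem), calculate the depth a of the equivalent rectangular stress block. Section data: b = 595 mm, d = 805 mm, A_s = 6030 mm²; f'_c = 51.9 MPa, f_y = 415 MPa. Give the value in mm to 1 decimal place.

T = A_s f_y = 6030 × 415 = 2502450 N = 2502.45 kN.
Setting C = 0.85 f'_c a b equal to T: a = 2502450/(0.85 × 51.9 × 595) = 95.3 mm.

a ≈ 95.3 mm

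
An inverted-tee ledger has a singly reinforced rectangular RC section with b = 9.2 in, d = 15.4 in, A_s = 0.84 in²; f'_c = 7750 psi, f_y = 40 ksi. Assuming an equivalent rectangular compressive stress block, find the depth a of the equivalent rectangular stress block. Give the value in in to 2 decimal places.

a ≈ 0.55 in

T = A_s f_y = 0.84 × 40 = 33.6 kips.
a = T/(0.85 f'_c b) = 33.6/(0.85 × 7.75 × 9.2) = 0.55 in.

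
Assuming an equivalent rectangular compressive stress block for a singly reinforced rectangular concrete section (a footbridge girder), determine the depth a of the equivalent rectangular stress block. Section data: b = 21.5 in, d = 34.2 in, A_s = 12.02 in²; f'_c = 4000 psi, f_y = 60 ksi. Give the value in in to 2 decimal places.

T = A_s f_y = 12.02 × 60 = 721.2 kips.
a = T/(0.85 f'_c b) = 721.2/(0.85 × 4 × 21.5) = 9.87 in.

a ≈ 9.87 in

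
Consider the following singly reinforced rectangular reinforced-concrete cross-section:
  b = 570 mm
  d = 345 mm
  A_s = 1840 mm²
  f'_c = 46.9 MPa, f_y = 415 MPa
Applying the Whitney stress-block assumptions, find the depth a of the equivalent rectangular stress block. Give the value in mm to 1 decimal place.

T = A_s f_y = 1840 × 415 = 763600 N = 763.6 kN.
Setting C = 0.85 f'_c a b equal to T: a = 763600/(0.85 × 46.9 × 570) = 33.6 mm.

a ≈ 33.6 mm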